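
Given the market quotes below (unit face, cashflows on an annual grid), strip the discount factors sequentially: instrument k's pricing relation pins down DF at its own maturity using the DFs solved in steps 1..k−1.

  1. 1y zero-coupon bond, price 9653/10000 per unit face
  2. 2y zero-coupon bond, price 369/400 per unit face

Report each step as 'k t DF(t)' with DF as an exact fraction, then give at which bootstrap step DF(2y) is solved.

1 1 9653/10000
2 2 369/400
DF(2y) is solved at step 2

step 1 [1y] zero: DF = P = 9653/10000 ≈ 0.965300
step 2 [2y] zero: DF = P = 369/400 ≈ 0.922500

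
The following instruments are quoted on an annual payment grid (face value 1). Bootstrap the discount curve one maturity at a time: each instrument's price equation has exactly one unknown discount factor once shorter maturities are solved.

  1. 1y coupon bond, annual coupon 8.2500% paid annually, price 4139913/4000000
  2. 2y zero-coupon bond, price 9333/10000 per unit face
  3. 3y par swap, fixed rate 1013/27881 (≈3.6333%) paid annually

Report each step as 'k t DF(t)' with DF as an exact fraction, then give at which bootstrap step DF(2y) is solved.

1 1 9561/10000
2 2 9333/10000
3 3 8987/10000
DF(2y) is solved at step 2

step 1 [1y] bond c/1=33/400: DF=(4139913/4000000 − 33/400·(0))/(1+33/400) = 9561/10000 ≈ 0.956100
step 2 [2y] zero: DF = P = 9333/10000 ≈ 0.933300
step 3 [3y] swap r/1=1013/27881: DF=(1 − 1013/27881·(0.956100+0.933300))/(1+1013/27881) = 8987/10000 ≈ 0.898700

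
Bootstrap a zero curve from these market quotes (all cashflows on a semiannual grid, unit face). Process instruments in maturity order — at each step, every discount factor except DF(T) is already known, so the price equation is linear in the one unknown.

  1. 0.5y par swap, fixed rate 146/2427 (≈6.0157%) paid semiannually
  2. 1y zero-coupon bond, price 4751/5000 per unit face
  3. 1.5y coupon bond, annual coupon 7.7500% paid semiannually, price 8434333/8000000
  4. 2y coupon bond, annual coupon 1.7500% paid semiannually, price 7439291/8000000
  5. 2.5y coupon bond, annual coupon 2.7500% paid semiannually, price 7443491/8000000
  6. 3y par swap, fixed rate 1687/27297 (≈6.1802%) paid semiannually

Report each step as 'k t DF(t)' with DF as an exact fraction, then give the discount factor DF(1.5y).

1 1/2 2427/2500
2 1 4751/5000
3 3/2 9433/10000
4 2 897/1000
5 5/2 2167/2500
6 3 8313/10000
DF(1.5y) = 9433/10000 ≈ 0.943300

step 1 [0.5y] swap r/2=73/2427: DF=(1 − 73/2427·(0))/(1+73/2427) = 2427/2500 ≈ 0.970800
step 2 [1y] zero: DF = P = 4751/5000 ≈ 0.950200
step 3 [1.5y] bond c/2=31/800: DF=(8434333/8000000 − 31/800·(0.970800+0.950200))/(1+31/800) = 9433/10000 ≈ 0.943300
step 4 [2y] bond c/2=7/800: DF=(7439291/8000000 − 7/800·(0.970800+0.950200+0.943300))/(1+7/800) = 897/1000 ≈ 0.897000
step 5 [2.5y] bond c/2=11/800: DF=(7443491/8000000 − 11/800·(0.970800+0.950200+0.943300+0.897000))/(1+11/800) = 2167/2500 ≈ 0.866800
step 6 [3y] swap r/2=1687/54594: DF=(1 − 1687/54594·(0.970800+0.950200+0.943300+0.897000+0.866800))/(1+1687/54594) = 8313/10000 ≈ 0.831300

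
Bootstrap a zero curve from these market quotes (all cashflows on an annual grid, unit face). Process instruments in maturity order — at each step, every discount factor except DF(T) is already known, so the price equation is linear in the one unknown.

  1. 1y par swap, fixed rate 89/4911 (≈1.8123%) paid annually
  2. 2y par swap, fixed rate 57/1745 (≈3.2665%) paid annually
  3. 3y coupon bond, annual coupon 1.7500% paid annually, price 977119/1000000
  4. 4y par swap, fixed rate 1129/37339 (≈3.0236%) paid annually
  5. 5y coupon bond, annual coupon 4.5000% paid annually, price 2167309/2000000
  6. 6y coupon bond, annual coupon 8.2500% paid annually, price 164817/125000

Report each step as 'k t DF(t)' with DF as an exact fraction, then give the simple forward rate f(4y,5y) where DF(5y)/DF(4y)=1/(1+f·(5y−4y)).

step 1 [1y] swap r/1=89/4911: DF=(1 − 89/4911·(0))/(1+89/4911) = 4911/5000 ≈ 0.982200
step 2 [2y] swap r/1=57/1745: DF=(1 − 57/1745·(0.982200))/(1+57/1745) = 9373/10000 ≈ 0.937300
step 3 [3y] bond c/1=7/400: DF=(977119/1000000 − 7/400·(0.982200+0.937300))/(1+7/400) = 9273/10000 ≈ 0.927300
step 4 [4y] swap r/1=1129/37339: DF=(1 − 1129/37339·(0.982200+0.937300+0.927300))/(1+1129/37339) = 8871/10000 ≈ 0.887100
step 5 [5y] bond c/1=9/200: DF=(2167309/2000000 − 9/200·(0.982200+0.937300+0.927300+0.887100))/(1+9/200) = 4381/5000 ≈ 0.876200
step 6 [6y] bond c/1=33/400: DF=(164817/125000 − 33/400·(0.982200+0.937300+0.927300+0.887100+0.876200))/(1+33/400) = 8667/10000 ≈ 0.866700

1 1 4911/5000
2 2 9373/10000
3 3 9273/10000
4 4 8871/10000
5 5 4381/5000
6 6 8667/10000
f(4y,5y) = ((8871/10000)/(4381/5000) − 1)/(1) = 109/8762 ≈ 1.2440%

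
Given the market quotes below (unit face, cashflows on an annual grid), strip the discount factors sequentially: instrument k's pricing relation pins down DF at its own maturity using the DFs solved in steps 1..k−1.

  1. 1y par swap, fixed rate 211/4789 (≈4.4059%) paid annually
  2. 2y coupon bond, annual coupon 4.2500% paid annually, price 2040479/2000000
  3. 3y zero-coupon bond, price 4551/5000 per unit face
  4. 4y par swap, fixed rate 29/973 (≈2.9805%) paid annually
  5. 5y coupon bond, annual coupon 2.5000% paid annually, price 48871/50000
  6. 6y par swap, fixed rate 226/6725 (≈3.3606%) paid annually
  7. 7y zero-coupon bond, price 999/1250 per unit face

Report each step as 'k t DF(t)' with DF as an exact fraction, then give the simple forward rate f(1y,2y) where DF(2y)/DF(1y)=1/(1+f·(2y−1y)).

step 1 [1y] swap r/1=211/4789: DF=(1 − 211/4789·(0))/(1+211/4789) = 4789/5000 ≈ 0.957800
step 2 [2y] bond c/1=17/400: DF=(2040479/2000000 − 17/400·(0.957800))/(1+17/400) = 2349/2500 ≈ 0.939600
step 3 [3y] zero: DF = P = 4551/5000 ≈ 0.910200
step 4 [4y] swap r/1=29/973: DF=(1 − 29/973·(0.957800+0.939600+0.910200))/(1+29/973) = 4449/5000 ≈ 0.889800
step 5 [5y] bond c/1=1/40: DF=(48871/50000 − 1/40·(0.957800+0.939600+0.910200+0.889800))/(1+1/40) = 4317/5000 ≈ 0.863400
step 6 [6y] swap r/1=226/6725: DF=(1 − 226/6725·(0.957800+0.939600+0.910200+0.889800+0.863400))/(1+226/6725) = 512/625 ≈ 0.819200
step 7 [7y] zero: DF = P = 999/1250 ≈ 0.799200

1 1 4789/5000
2 2 2349/2500
3 3 4551/5000
4 4 4449/5000
5 5 4317/5000
6 6 512/625
7 7 999/1250
f(1y,2y) = ((4789/5000)/(2349/2500) − 1)/(1) = 91/4698 ≈ 1.9370%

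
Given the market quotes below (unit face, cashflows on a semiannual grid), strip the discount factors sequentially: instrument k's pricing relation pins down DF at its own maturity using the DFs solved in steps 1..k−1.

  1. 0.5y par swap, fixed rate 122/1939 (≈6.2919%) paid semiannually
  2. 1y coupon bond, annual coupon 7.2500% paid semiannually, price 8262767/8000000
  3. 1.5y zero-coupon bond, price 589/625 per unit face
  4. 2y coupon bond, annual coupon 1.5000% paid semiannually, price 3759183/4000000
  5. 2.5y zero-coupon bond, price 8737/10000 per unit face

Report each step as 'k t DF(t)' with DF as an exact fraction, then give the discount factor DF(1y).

1 1/2 1939/2000
2 1 2407/2500
3 3/2 589/625
4 2 4557/5000
5 5/2 8737/10000
DF(1y) = 2407/2500 ≈ 0.962800

step 1 [0.5y] swap r/2=61/1939: DF=(1 − 61/1939·(0))/(1+61/1939) = 1939/2000 ≈ 0.969500
step 2 [1y] bond c/2=29/800: DF=(8262767/8000000 − 29/800·(0.969500))/(1+29/800) = 2407/2500 ≈ 0.962800
step 3 [1.5y] zero: DF = P = 589/625 ≈ 0.942400
step 4 [2y] bond c/2=3/400: DF=(3759183/4000000 − 3/400·(0.969500+0.962800+0.942400))/(1+3/400) = 4557/5000 ≈ 0.911400
step 5 [2.5y] zero: DF = P = 8737/10000 ≈ 0.873700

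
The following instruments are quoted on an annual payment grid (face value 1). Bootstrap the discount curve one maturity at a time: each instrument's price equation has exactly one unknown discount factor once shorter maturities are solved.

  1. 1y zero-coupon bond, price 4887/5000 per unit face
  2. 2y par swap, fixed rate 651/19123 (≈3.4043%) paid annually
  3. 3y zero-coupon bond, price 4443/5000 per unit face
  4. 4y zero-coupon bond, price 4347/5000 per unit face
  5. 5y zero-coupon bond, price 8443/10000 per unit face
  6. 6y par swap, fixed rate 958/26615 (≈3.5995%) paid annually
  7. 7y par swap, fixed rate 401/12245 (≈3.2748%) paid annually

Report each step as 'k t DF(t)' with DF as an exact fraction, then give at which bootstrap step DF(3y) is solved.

step 1 [1y] zero: DF = P = 4887/5000 ≈ 0.977400
step 2 [2y] swap r/1=651/19123: DF=(1 − 651/19123·(0.977400))/(1+651/19123) = 9349/10000 ≈ 0.934900
step 3 [3y] zero: DF = P = 4443/5000 ≈ 0.888600
step 4 [4y] zero: DF = P = 4347/5000 ≈ 0.869400
step 5 [5y] zero: DF = P = 8443/10000 ≈ 0.844300
step 6 [6y] swap r/1=958/26615: DF=(1 − 958/26615·(0.977400+0.934900+0.888600+0.869400+0.844300))/(1+958/26615) = 2021/2500 ≈ 0.808400
step 7 [7y] swap r/1=401/12245: DF=(1 − 401/12245·(0.977400+0.934900+0.888600+0.869400+0.844300+0.808400))/(1+401/12245) = 1599/2000 ≈ 0.799500

1 1 4887/5000
2 2 9349/10000
3 3 4443/5000
4 4 4347/5000
5 5 8443/10000
6 6 2021/2500
7 7 1599/2000
DF(3y) is solved at step 3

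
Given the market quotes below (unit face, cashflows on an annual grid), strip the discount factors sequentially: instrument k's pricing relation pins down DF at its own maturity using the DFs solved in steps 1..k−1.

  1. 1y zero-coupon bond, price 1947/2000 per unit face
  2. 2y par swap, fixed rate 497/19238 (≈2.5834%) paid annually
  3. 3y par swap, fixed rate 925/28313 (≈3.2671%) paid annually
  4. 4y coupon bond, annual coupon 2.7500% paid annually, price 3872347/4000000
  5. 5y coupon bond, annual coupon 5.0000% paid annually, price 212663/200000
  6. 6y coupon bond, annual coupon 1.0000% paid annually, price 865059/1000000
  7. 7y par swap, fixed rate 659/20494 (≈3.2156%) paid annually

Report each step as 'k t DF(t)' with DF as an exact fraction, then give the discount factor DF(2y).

step 1 [1y] zero: DF = P = 1947/2000 ≈ 0.973500
step 2 [2y] swap r/1=497/19238: DF=(1 − 497/19238·(0.973500))/(1+497/19238) = 9503/10000 ≈ 0.950300
step 3 [3y] swap r/1=925/28313: DF=(1 − 925/28313·(0.973500+0.950300))/(1+925/28313) = 363/400 ≈ 0.907500
step 4 [4y] bond c/1=11/400: DF=(3872347/4000000 − 11/400·(0.973500+0.950300+0.907500))/(1+11/400) = 1083/1250 ≈ 0.866400
step 5 [5y] bond c/1=1/20: DF=(212663/200000 − 1/20·(0.973500+0.950300+0.907500+0.866400))/(1+1/20) = 4183/5000 ≈ 0.836600
step 6 [6y] bond c/1=1/100: DF=(865059/1000000 − 1/100·(0.973500+0.950300+0.907500+0.866400+0.836600))/(1+1/100) = 2029/2500 ≈ 0.811600
step 7 [7y] swap r/1=659/20494: DF=(1 − 659/20494·(0.973500+0.950300+0.907500+0.866400+0.836600+0.811600))/(1+659/20494) = 8023/10000 ≈ 0.802300

1 1 1947/2000
2 2 9503/10000
3 3 363/400
4 4 1083/1250
5 5 4183/5000
6 6 2029/2500
7 7 8023/10000
DF(2y) = 9503/10000 ≈ 0.950300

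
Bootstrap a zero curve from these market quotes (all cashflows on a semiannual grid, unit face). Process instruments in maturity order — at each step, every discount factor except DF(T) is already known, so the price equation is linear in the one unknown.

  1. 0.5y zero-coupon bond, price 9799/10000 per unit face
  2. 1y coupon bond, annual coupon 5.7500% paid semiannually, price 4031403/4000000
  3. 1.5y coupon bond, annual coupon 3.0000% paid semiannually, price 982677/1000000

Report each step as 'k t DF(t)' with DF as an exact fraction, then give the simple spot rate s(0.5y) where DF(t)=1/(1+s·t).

1 1/2 9799/10000
2 1 9523/10000
3 3/2 2349/2500
s(0.5y) = (1/(9799/10000) − 1)/(1/2) = 402/9799 ≈ 4.1025%

step 1 [0.5y] zero: DF = P = 9799/10000 ≈ 0.979900
step 2 [1y] bond c/2=23/800: DF=(4031403/4000000 − 23/800·(0.979900))/(1+23/800) = 9523/10000 ≈ 0.952300
step 3 [1.5y] bond c/2=3/200: DF=(982677/1000000 − 3/200·(0.979900+0.952300))/(1+3/200) = 2349/2500 ≈ 0.939600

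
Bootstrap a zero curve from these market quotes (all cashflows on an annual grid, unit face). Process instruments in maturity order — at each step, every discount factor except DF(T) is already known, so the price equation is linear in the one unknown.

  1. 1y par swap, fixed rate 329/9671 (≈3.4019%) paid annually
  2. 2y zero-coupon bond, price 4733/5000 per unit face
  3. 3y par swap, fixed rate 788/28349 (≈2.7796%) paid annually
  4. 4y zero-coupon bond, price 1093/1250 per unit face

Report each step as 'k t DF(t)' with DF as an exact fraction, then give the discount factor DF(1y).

step 1 [1y] swap r/1=329/9671: DF=(1 − 329/9671·(0))/(1+329/9671) = 9671/10000 ≈ 0.967100
step 2 [2y] zero: DF = P = 4733/5000 ≈ 0.946600
step 3 [3y] swap r/1=788/28349: DF=(1 − 788/28349·(0.967100+0.946600))/(1+788/28349) = 2303/2500 ≈ 0.921200
step 4 [4y] zero: DF = P = 1093/1250 ≈ 0.874400

1 1 9671/10000
2 2 4733/5000
3 3 2303/2500
4 4 1093/1250
DF(1y) = 9671/10000 ≈ 0.967100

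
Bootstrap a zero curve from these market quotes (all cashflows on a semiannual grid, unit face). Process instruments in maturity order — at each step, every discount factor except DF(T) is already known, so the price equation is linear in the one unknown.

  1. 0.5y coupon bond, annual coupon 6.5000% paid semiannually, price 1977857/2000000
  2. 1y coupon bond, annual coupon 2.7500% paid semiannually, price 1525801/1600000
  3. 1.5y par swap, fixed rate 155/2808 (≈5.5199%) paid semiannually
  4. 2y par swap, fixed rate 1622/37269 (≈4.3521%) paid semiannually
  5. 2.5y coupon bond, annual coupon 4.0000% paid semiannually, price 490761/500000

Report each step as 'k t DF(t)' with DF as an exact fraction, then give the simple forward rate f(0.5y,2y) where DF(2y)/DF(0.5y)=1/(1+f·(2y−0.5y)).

1 1/2 4789/5000
2 1 9277/10000
3 3/2 369/400
4 2 9189/10000
5 5/2 2223/2500
f(0.5y,2y) = ((4789/5000)/(9189/10000) − 1)/(3/2) = 778/27567 ≈ 2.8222%

step 1 [0.5y] bond c/2=13/400: DF=(1977857/2000000 − 13/400·(0))/(1+13/400) = 4789/5000 ≈ 0.957800
step 2 [1y] bond c/2=11/800: DF=(1525801/1600000 − 11/800·(0.957800))/(1+11/800) = 9277/10000 ≈ 0.927700
step 3 [1.5y] swap r/2=155/5616: DF=(1 − 155/5616·(0.957800+0.927700))/(1+155/5616) = 369/400 ≈ 0.922500
step 4 [2y] swap r/2=811/37269: DF=(1 − 811/37269·(0.957800+0.927700+0.922500))/(1+811/37269) = 9189/10000 ≈ 0.918900
step 5 [2.5y] bond c/2=1/50: DF=(490761/500000 − 1/50·(0.957800+0.927700+0.922500+0.918900))/(1+1/50) = 2223/2500 ≈ 0.889200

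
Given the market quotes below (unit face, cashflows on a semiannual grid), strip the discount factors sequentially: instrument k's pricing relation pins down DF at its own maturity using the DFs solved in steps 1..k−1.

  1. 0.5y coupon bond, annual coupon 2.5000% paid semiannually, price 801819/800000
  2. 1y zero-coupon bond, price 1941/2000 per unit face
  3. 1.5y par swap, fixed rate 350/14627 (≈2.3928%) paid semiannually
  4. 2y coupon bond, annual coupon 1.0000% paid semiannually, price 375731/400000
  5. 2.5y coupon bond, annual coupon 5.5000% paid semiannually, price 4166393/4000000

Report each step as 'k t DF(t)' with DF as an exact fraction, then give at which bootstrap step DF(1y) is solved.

step 1 [0.5y] bond c/2=1/80: DF=(801819/800000 − 1/80·(0))/(1+1/80) = 9899/10000 ≈ 0.989900
step 2 [1y] zero: DF = P = 1941/2000 ≈ 0.970500
step 3 [1.5y] swap r/2=175/14627: DF=(1 − 175/14627·(0.989900+0.970500))/(1+175/14627) = 193/200 ≈ 0.965000
step 4 [2y] bond c/2=1/200: DF=(375731/400000 − 1/200·(0.989900+0.970500+0.965000))/(1+1/200) = 9201/10000 ≈ 0.920100
step 5 [2.5y] bond c/2=11/400: DF=(4166393/4000000 − 11/400·(0.989900+0.970500+0.965000+0.920100))/(1+11/400) = 2277/2500 ≈ 0.910800

1 1/2 9899/10000
2 1 1941/2000
3 3/2 193/200
4 2 9201/10000
5 5/2 2277/2500
DF(1y) is solved at step 2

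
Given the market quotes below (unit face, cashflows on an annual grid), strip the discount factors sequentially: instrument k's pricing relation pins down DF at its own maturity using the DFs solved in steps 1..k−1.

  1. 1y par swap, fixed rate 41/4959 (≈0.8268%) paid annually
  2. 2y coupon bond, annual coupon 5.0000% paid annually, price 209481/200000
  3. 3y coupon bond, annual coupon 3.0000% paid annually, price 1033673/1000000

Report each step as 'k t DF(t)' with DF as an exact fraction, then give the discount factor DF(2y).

step 1 [1y] swap r/1=41/4959: DF=(1 − 41/4959·(0))/(1+41/4959) = 4959/5000 ≈ 0.991800
step 2 [2y] bond c/1=1/20: DF=(209481/200000 − 1/20·(0.991800))/(1+1/20) = 9503/10000 ≈ 0.950300
step 3 [3y] bond c/1=3/100: DF=(1033673/1000000 − 3/100·(0.991800+0.950300))/(1+3/100) = 947/1000 ≈ 0.947000

1 1 4959/5000
2 2 9503/10000
3 3 947/1000
DF(2y) = 9503/10000 ≈ 0.950300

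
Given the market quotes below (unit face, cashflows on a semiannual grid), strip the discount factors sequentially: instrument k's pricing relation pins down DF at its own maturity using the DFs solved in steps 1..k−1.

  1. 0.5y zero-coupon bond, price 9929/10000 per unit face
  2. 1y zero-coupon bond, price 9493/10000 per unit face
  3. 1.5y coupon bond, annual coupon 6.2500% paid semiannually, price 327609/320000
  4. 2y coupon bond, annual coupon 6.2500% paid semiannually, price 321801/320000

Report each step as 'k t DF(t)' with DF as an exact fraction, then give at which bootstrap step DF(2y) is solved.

1 1/2 9929/10000
2 1 9493/10000
3 3/2 9339/10000
4 2 111/125
DF(2y) is solved at step 4

step 1 [0.5y] zero: DF = P = 9929/10000 ≈ 0.992900
step 2 [1y] zero: DF = P = 9493/10000 ≈ 0.949300
step 3 [1.5y] bond c/2=1/32: DF=(327609/320000 − 1/32·(0.992900+0.949300))/(1+1/32) = 9339/10000 ≈ 0.933900
step 4 [2y] bond c/2=1/32: DF=(321801/320000 − 1/32·(0.992900+0.949300+0.933900))/(1+1/32) = 111/125 ≈ 0.888000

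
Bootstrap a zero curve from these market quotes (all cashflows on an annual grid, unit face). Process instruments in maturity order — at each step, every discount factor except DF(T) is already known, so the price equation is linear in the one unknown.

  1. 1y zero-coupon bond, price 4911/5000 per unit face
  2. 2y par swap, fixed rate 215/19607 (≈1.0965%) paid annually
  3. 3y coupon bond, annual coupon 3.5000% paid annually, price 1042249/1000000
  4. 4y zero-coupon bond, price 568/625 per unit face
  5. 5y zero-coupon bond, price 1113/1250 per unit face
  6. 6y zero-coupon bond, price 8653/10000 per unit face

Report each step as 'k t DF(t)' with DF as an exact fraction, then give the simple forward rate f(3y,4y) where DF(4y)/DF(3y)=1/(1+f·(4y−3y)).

step 1 [1y] zero: DF = P = 4911/5000 ≈ 0.982200
step 2 [2y] swap r/1=215/19607: DF=(1 − 215/19607·(0.982200))/(1+215/19607) = 1957/2000 ≈ 0.978500
step 3 [3y] bond c/1=7/200: DF=(1042249/1000000 − 7/200·(0.982200+0.978500))/(1+7/200) = 9407/10000 ≈ 0.940700
step 4 [4y] zero: DF = P = 568/625 ≈ 0.908800
step 5 [5y] zero: DF = P = 1113/1250 ≈ 0.890400
step 6 [6y] zero: DF = P = 8653/10000 ≈ 0.865300

1 1 4911/5000
2 2 1957/2000
3 3 9407/10000
4 4 568/625
5 5 1113/1250
6 6 8653/10000
f(3y,4y) = ((9407/10000)/(568/625) − 1)/(1) = 319/9088 ≈ 3.5101%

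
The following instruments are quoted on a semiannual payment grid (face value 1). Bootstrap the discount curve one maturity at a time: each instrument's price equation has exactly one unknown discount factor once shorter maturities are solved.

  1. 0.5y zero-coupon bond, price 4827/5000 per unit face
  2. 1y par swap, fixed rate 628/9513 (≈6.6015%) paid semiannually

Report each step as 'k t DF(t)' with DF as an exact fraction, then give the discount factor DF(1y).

step 1 [0.5y] zero: DF = P = 4827/5000 ≈ 0.965400
step 2 [1y] swap r/2=314/9513: DF=(1 − 314/9513·(0.965400))/(1+314/9513) = 2343/2500 ≈ 0.937200

1 1/2 4827/5000
2 1 2343/2500
DF(1y) = 2343/2500 ≈ 0.937200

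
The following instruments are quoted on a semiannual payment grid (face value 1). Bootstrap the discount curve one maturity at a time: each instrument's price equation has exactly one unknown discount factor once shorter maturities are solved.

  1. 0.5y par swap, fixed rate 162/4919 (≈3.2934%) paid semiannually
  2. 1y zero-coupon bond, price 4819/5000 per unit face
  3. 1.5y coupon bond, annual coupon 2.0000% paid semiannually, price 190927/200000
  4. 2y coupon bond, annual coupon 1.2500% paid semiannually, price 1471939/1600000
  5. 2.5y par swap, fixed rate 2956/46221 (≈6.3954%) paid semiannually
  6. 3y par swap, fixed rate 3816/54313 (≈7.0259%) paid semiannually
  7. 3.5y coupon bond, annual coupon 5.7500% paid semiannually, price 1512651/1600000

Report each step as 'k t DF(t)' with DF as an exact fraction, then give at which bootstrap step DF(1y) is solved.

step 1 [0.5y] swap r/2=81/4919: DF=(1 − 81/4919·(0))/(1+81/4919) = 4919/5000 ≈ 0.983800
step 2 [1y] zero: DF = P = 4819/5000 ≈ 0.963800
step 3 [1.5y] bond c/2=1/100: DF=(190927/200000 − 1/100·(0.983800+0.963800))/(1+1/100) = 9259/10000 ≈ 0.925900
step 4 [2y] bond c/2=1/160: DF=(1471939/1600000 − 1/160·(0.983800+0.963800+0.925900))/(1+1/160) = 2241/2500 ≈ 0.896400
step 5 [2.5y] swap r/2=1478/46221: DF=(1 − 1478/46221·(0.983800+0.963800+0.925900+0.896400))/(1+1478/46221) = 4261/5000 ≈ 0.852200
step 6 [3y] swap r/2=1908/54313: DF=(1 − 1908/54313·(0.983800+0.963800+0.925900+0.896400+0.852200))/(1+1908/54313) = 2023/2500 ≈ 0.809200
step 7 [3.5y] bond c/2=23/800: DF=(1512651/1600000 − 23/800·(0.983800+0.963800+0.925900+0.896400+0.852200+0.809200))/(1+23/800) = 959/1250 ≈ 0.767200

1 1/2 4919/5000
2 1 4819/5000
3 3/2 9259/10000
4 2 2241/2500
5 5/2 4261/5000
6 3 2023/2500
7 7/2 959/1250
DF(1y) is solved at step 2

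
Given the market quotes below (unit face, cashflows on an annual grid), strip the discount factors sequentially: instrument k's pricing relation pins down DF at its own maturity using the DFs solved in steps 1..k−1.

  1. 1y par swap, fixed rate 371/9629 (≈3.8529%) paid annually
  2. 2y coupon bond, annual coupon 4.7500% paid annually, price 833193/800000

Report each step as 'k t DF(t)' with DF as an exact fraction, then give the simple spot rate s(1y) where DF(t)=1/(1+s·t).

step 1 [1y] swap r/1=371/9629: DF=(1 − 371/9629·(0))/(1+371/9629) = 9629/10000 ≈ 0.962900
step 2 [2y] bond c/1=19/400: DF=(833193/800000 − 19/400·(0.962900))/(1+19/400) = 4753/5000 ≈ 0.950600

1 1 9629/10000
2 2 4753/5000
s(1y) = (1/(9629/10000) − 1)/(1) = 371/9629 ≈ 3.8529%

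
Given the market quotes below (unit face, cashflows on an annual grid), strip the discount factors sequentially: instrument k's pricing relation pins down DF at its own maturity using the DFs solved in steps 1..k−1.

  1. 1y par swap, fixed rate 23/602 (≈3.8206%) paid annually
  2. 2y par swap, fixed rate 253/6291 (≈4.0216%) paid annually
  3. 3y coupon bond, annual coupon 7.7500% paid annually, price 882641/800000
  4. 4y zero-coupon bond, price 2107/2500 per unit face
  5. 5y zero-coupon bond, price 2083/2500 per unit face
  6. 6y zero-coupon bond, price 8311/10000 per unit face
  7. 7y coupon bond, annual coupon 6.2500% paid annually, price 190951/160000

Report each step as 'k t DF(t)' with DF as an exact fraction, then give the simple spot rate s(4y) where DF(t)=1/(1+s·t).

step 1 [1y] swap r/1=23/602: DF=(1 − 23/602·(0))/(1+23/602) = 602/625 ≈ 0.963200
step 2 [2y] swap r/1=253/6291: DF=(1 − 253/6291·(0.963200))/(1+253/6291) = 9241/10000 ≈ 0.924100
step 3 [3y] bond c/1=31/400: DF=(882641/800000 − 31/400·(0.963200+0.924100))/(1+31/400) = 4441/5000 ≈ 0.888200
step 4 [4y] zero: DF = P = 2107/2500 ≈ 0.842800
step 5 [5y] zero: DF = P = 2083/2500 ≈ 0.833200
step 6 [6y] zero: DF = P = 8311/10000 ≈ 0.831100
step 7 [7y] bond c/1=1/16: DF=(190951/160000 − 1/16·(0.963200+0.924100+0.888200+0.842800+0.833200+0.831100))/(1+1/16) = 13/16 ≈ 0.812500

1 1 602/625
2 2 9241/10000
3 3 4441/5000
4 4 2107/2500
5 5 2083/2500
6 6 8311/10000
7 7 13/16
s(4y) = (1/(2107/2500) − 1)/(4) = 393/8428 ≈ 4.6630%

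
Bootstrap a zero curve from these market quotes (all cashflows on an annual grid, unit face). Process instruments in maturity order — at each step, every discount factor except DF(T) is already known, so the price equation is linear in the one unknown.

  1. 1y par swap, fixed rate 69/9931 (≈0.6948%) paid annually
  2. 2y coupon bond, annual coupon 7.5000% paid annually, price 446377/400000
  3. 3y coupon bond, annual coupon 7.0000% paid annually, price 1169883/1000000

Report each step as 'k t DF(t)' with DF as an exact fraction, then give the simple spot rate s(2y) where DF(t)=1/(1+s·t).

1 1 9931/10000
2 2 1211/1250
3 3 193/200
s(2y) = (1/(1211/1250) − 1)/(2) = 39/2422 ≈ 1.6102%

step 1 [1y] swap r/1=69/9931: DF=(1 − 69/9931·(0))/(1+69/9931) = 9931/10000 ≈ 0.993100
step 2 [2y] bond c/1=3/40: DF=(446377/400000 − 3/40·(0.993100))/(1+3/40) = 1211/1250 ≈ 0.968800
step 3 [3y] bond c/1=7/100: DF=(1169883/1000000 − 7/100·(0.993100+0.968800))/(1+7/100) = 193/200 ≈ 0.965000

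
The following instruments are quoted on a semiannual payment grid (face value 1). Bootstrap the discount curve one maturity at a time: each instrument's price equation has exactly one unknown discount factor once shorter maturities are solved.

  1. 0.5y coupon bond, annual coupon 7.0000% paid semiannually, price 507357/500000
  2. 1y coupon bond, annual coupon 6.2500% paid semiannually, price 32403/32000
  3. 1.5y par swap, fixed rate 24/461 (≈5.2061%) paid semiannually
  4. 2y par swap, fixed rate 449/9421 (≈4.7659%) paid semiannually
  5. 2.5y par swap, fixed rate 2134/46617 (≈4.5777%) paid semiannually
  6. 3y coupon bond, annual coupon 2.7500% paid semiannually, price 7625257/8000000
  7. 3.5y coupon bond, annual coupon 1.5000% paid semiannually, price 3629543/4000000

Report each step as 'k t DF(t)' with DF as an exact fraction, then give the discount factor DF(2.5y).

1 1/2 2451/2500
2 1 4761/5000
3 3/2 1157/1250
4 2 4551/5000
5 5/2 8933/10000
6 3 877/1000
7 7/2 4297/5000
DF(2.5y) = 8933/10000 ≈ 0.893300

step 1 [0.5y] bond c/2=7/200: DF=(507357/500000 − 7/200·(0))/(1+7/200) = 2451/2500 ≈ 0.980400
step 2 [1y] bond c/2=1/32: DF=(32403/32000 − 1/32·(0.980400))/(1+1/32) = 4761/5000 ≈ 0.952200
step 3 [1.5y] swap r/2=12/461: DF=(1 − 12/461·(0.980400+0.952200))/(1+12/461) = 1157/1250 ≈ 0.925600
step 4 [2y] swap r/2=449/18842: DF=(1 − 449/18842·(0.980400+0.952200+0.925600))/(1+449/18842) = 4551/5000 ≈ 0.910200
step 5 [2.5y] swap r/2=1067/46617: DF=(1 − 1067/46617·(0.980400+0.952200+0.925600+0.910200))/(1+1067/46617) = 8933/10000 ≈ 0.893300
step 6 [3y] bond c/2=11/800: DF=(7625257/8000000 − 11/800·(0.980400+0.952200+0.925600+0.910200+0.893300))/(1+11/800) = 877/1000 ≈ 0.877000
step 7 [3.5y] bond c/2=3/400: DF=(3629543/4000000 − 3/400·(0.980400+0.952200+0.925600+0.910200+0.893300+0.877000))/(1+3/400) = 4297/5000 ≈ 0.859400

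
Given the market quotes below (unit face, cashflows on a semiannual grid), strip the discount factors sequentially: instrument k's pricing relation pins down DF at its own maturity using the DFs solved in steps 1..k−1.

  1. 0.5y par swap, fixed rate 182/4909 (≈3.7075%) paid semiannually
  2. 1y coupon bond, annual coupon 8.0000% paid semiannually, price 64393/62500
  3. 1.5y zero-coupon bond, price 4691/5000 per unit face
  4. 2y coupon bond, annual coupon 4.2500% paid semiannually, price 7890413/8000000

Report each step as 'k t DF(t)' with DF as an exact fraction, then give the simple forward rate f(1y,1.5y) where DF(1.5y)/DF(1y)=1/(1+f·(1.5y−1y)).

1 1/2 4909/5000
2 1 9529/10000
3 3/2 4691/5000
4 2 453/500
f(1y,1.5y) = ((9529/10000)/(4691/5000) − 1)/(1/2) = 147/4691 ≈ 3.1337%

step 1 [0.5y] swap r/2=91/4909: DF=(1 − 91/4909·(0))/(1+91/4909) = 4909/5000 ≈ 0.981800
step 2 [1y] bond c/2=1/25: DF=(64393/62500 − 1/25·(0.981800))/(1+1/25) = 9529/10000 ≈ 0.952900
step 3 [1.5y] zero: DF = P = 4691/5000 ≈ 0.938200
step 4 [2y] bond c/2=17/800: DF=(7890413/8000000 − 17/800·(0.981800+0.952900+0.938200))/(1+17/800) = 453/500 ≈ 0.906000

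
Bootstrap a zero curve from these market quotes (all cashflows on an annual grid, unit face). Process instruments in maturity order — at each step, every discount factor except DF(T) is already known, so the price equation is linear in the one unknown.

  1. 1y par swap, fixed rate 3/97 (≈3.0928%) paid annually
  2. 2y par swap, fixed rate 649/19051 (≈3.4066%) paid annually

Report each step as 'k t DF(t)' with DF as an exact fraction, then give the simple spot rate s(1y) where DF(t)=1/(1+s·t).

step 1 [1y] swap r/1=3/97: DF=(1 − 3/97·(0))/(1+3/97) = 97/100 ≈ 0.970000
step 2 [2y] swap r/1=649/19051: DF=(1 − 649/19051·(0.970000))/(1+649/19051) = 9351/10000 ≈ 0.935100

1 1 97/100
2 2 9351/10000
s(1y) = (1/(97/100) − 1)/(1) = 3/97 ≈ 3.0928%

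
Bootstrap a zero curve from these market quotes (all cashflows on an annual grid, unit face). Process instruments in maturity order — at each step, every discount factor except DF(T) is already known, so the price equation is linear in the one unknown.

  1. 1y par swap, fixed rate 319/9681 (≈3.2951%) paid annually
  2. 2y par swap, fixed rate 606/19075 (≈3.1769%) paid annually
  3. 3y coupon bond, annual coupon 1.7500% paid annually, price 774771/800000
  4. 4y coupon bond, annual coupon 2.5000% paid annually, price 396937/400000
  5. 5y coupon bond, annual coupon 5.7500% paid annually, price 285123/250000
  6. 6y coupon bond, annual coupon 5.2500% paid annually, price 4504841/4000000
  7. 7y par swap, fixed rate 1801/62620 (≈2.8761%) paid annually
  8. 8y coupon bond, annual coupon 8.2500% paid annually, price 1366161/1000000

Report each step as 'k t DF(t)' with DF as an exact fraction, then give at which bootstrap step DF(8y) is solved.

1 1 9681/10000
2 2 4697/5000
3 3 919/1000
4 4 562/625
5 5 8759/10000
6 6 1681/2000
7 7 8199/10000
8 8 981/1250
DF(8y) is solved at step 8

step 1 [1y] swap r/1=319/9681: DF=(1 − 319/9681·(0))/(1+319/9681) = 9681/10000 ≈ 0.968100
step 2 [2y] swap r/1=606/19075: DF=(1 − 606/19075·(0.968100))/(1+606/19075) = 4697/5000 ≈ 0.939400
step 3 [3y] bond c/1=7/400: DF=(774771/800000 − 7/400·(0.968100+0.939400))/(1+7/400) = 919/1000 ≈ 0.919000
step 4 [4y] bond c/1=1/40: DF=(396937/400000 − 1/40·(0.968100+0.939400+0.919000))/(1+1/40) = 562/625 ≈ 0.899200
step 5 [5y] bond c/1=23/400: DF=(285123/250000 − 23/400·(0.968100+0.939400+0.919000+0.899200))/(1+23/400) = 8759/10000 ≈ 0.875900
step 6 [6y] bond c/1=21/400: DF=(4504841/4000000 − 21/400·(0.968100+0.939400+0.919000+0.899200+0.875900))/(1+21/400) = 1681/2000 ≈ 0.840500
step 7 [7y] swap r/1=1801/62620: DF=(1 − 1801/62620·(0.968100+0.939400+0.919000+0.899200+0.875900+0.840500))/(1+1801/62620) = 8199/10000 ≈ 0.819900
step 8 [8y] bond c/1=33/400: DF=(1366161/1000000 − 33/400·(0.968100+0.939400+0.919000+0.899200+0.875900+0.840500+0.819900))/(1+33/400) = 981/1250 ≈ 0.784800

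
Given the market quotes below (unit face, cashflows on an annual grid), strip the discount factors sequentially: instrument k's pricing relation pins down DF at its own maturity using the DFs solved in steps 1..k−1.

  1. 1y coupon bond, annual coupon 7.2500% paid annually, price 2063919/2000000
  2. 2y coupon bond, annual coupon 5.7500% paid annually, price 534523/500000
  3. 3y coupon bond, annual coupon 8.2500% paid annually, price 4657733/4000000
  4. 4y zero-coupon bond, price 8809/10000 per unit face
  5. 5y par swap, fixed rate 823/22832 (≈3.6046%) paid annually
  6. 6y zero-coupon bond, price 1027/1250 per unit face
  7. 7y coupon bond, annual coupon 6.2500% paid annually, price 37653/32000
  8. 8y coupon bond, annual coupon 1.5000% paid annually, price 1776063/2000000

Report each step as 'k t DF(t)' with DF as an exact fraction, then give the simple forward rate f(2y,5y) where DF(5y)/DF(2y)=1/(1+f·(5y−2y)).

step 1 [1y] bond c/1=29/400: DF=(2063919/2000000 − 29/400·(0))/(1+29/400) = 4811/5000 ≈ 0.962200
step 2 [2y] bond c/1=23/400: DF=(534523/500000 − 23/400·(0.962200))/(1+23/400) = 4793/5000 ≈ 0.958600
step 3 [3y] bond c/1=33/400: DF=(4657733/4000000 − 33/400·(0.962200+0.958600))/(1+33/400) = 9293/10000 ≈ 0.929300
step 4 [4y] zero: DF = P = 8809/10000 ≈ 0.880900
step 5 [5y] swap r/1=823/22832: DF=(1 − 823/22832·(0.962200+0.958600+0.929300+0.880900))/(1+823/22832) = 4177/5000 ≈ 0.835400
step 6 [6y] zero: DF = P = 1027/1250 ≈ 0.821600
step 7 [7y] bond c/1=1/16: DF=(37653/32000 − 1/16·(0.962200+0.958600+0.929300+0.880900+0.835400+0.821600))/(1+1/16) = 1581/2000 ≈ 0.790500
step 8 [8y] bond c/1=3/200: DF=(1776063/2000000 − 3/200·(0.962200+0.958600+0.929300+0.880900+0.835400+0.821600+0.790500))/(1+3/200) = 1959/2500 ≈ 0.783600

1 1 4811/5000
2 2 4793/5000
3 3 9293/10000
4 4 8809/10000
5 5 4177/5000
6 6 1027/1250
7 7 1581/2000
8 8 1959/2500
f(2y,5y) = ((4793/5000)/(4177/5000) − 1)/(3) = 616/12531 ≈ 4.9158%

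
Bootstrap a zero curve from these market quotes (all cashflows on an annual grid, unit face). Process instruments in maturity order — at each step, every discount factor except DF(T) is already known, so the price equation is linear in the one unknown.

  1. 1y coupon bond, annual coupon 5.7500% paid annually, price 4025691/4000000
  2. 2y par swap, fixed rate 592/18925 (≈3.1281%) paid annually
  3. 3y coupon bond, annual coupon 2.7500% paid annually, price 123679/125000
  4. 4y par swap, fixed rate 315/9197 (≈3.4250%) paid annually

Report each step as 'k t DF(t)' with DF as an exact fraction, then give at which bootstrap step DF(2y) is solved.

1 1 9517/10000
2 2 588/625
3 3 9123/10000
4 4 437/500
DF(2y) is solved at step 2

step 1 [1y] bond c/1=23/400: DF=(4025691/4000000 − 23/400·(0))/(1+23/400) = 9517/10000 ≈ 0.951700
step 2 [2y] swap r/1=592/18925: DF=(1 − 592/18925·(0.951700))/(1+592/18925) = 588/625 ≈ 0.940800
step 3 [3y] bond c/1=11/400: DF=(123679/125000 − 11/400·(0.951700+0.940800))/(1+11/400) = 9123/10000 ≈ 0.912300
step 4 [4y] swap r/1=315/9197: DF=(1 − 315/9197·(0.951700+0.940800+0.912300))/(1+315/9197) = 437/500 ≈ 0.874000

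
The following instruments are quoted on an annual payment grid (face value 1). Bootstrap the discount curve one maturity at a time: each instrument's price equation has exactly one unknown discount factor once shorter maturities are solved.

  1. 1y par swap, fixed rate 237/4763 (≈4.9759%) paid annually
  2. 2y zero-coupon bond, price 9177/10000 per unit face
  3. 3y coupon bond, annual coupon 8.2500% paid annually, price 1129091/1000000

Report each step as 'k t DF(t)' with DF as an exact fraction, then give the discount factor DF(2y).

1 1 4763/5000
2 2 9177/10000
3 3 1801/2000
DF(2y) = 9177/10000 ≈ 0.917700

step 1 [1y] swap r/1=237/4763: DF=(1 − 237/4763·(0))/(1+237/4763) = 4763/5000 ≈ 0.952600
step 2 [2y] zero: DF = P = 9177/10000 ≈ 0.917700
step 3 [3y] bond c/1=33/400: DF=(1129091/1000000 − 33/400·(0.952600+0.917700))/(1+33/400) = 1801/2000 ≈ 0.900500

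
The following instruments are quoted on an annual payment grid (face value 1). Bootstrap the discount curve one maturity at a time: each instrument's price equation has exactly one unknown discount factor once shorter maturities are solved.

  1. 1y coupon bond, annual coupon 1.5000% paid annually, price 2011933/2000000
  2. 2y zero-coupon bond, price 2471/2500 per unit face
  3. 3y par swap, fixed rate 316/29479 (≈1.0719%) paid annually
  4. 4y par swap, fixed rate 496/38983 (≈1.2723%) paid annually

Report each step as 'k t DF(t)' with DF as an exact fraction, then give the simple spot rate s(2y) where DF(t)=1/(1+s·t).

step 1 [1y] bond c/1=3/200: DF=(2011933/2000000 − 3/200·(0))/(1+3/200) = 9911/10000 ≈ 0.991100
step 2 [2y] zero: DF = P = 2471/2500 ≈ 0.988400
step 3 [3y] swap r/1=316/29479: DF=(1 − 316/29479·(0.991100+0.988400))/(1+316/29479) = 2421/2500 ≈ 0.968400
step 4 [4y] swap r/1=496/38983: DF=(1 − 496/38983·(0.991100+0.988400+0.968400))/(1+496/38983) = 594/625 ≈ 0.950400

1 1 9911/10000
2 2 2471/2500
3 3 2421/2500
4 4 594/625
s(2y) = (1/(2471/2500) − 1)/(2) = 29/4942 ≈ 0.5868%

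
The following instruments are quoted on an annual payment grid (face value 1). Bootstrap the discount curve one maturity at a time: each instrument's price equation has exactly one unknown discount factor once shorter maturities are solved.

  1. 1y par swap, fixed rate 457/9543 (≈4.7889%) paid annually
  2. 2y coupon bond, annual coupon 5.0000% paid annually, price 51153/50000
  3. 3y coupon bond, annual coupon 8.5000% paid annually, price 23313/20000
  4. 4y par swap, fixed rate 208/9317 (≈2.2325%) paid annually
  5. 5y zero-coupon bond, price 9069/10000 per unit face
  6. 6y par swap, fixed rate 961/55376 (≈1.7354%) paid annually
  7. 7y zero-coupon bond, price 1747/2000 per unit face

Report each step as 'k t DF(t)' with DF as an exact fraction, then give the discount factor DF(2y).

step 1 [1y] swap r/1=457/9543: DF=(1 − 457/9543·(0))/(1+457/9543) = 9543/10000 ≈ 0.954300
step 2 [2y] bond c/1=1/20: DF=(51153/50000 − 1/20·(0.954300))/(1+1/20) = 9289/10000 ≈ 0.928900
step 3 [3y] bond c/1=17/200: DF=(23313/20000 − 17/200·(0.954300+0.928900))/(1+17/200) = 2317/2500 ≈ 0.926800
step 4 [4y] swap r/1=208/9317: DF=(1 − 208/9317·(0.954300+0.928900+0.926800))/(1+208/9317) = 573/625 ≈ 0.916800
step 5 [5y] zero: DF = P = 9069/10000 ≈ 0.906900
step 6 [6y] swap r/1=961/55376: DF=(1 − 961/55376·(0.954300+0.928900+0.926800+0.916800+0.906900))/(1+961/55376) = 9039/10000 ≈ 0.903900
step 7 [7y] zero: DF = P = 1747/2000 ≈ 0.873500

1 1 9543/10000
2 2 9289/10000
3 3 2317/2500
4 4 573/625
5 5 9069/10000
6 6 9039/10000
7 7 1747/2000
DF(2y) = 9289/10000 ≈ 0.928900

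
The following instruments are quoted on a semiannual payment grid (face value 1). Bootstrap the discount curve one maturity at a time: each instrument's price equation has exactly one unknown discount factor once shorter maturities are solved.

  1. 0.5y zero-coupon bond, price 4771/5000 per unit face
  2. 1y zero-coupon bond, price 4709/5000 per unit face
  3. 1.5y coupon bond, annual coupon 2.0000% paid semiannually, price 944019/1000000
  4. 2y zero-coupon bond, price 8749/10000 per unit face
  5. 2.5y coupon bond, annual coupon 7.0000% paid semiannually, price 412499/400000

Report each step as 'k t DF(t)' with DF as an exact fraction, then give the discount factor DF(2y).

1 1/2 4771/5000
2 1 4709/5000
3 3/2 9159/10000
4 2 8749/10000
5 5/2 8717/10000
DF(2y) = 8749/10000 ≈ 0.874900

step 1 [0.5y] zero: DF = P = 4771/5000 ≈ 0.954200
step 2 [1y] zero: DF = P = 4709/5000 ≈ 0.941800
step 3 [1.5y] bond c/2=1/100: DF=(944019/1000000 − 1/100·(0.954200+0.941800))/(1+1/100) = 9159/10000 ≈ 0.915900
step 4 [2y] zero: DF = P = 8749/10000 ≈ 0.874900
step 5 [2.5y] bond c/2=7/200: DF=(412499/400000 − 7/200·(0.954200+0.941800+0.915900+0.874900))/(1+7/200) = 8717/10000 ≈ 0.871700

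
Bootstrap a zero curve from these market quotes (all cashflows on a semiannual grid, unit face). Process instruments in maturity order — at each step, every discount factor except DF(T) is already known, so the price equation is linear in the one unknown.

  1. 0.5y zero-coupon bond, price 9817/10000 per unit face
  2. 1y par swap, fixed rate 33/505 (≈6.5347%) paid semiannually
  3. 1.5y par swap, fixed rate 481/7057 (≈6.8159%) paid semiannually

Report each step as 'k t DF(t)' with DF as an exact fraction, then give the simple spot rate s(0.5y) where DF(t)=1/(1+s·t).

1 1/2 9817/10000
2 1 9373/10000
3 3/2 4519/5000
s(0.5y) = (1/(9817/10000) − 1)/(1/2) = 366/9817 ≈ 3.7282%

step 1 [0.5y] zero: DF = P = 9817/10000 ≈ 0.981700
step 2 [1y] swap r/2=33/1010: DF=(1 − 33/1010·(0.981700))/(1+33/1010) = 9373/10000 ≈ 0.937300
step 3 [1.5y] swap r/2=481/14114: DF=(1 − 481/14114·(0.981700+0.937300))/(1+481/14114) = 4519/5000 ≈ 0.903800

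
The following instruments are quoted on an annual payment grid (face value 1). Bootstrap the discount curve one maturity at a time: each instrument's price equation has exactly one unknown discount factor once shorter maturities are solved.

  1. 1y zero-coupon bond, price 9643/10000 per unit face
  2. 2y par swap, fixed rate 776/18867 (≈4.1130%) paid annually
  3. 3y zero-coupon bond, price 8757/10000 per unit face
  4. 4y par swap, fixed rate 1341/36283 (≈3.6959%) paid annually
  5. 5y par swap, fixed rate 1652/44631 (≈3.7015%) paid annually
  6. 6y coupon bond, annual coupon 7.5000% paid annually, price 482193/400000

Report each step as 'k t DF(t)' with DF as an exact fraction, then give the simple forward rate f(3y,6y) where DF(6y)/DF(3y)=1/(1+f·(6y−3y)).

1 1 9643/10000
2 2 1153/1250
3 3 8757/10000
4 4 8659/10000
5 5 2087/2500
6 6 81/100
f(3y,6y) = ((8757/10000)/(81/100) − 1)/(3) = 73/2700 ≈ 2.7037%

step 1 [1y] zero: DF = P = 9643/10000 ≈ 0.964300
step 2 [2y] swap r/1=776/18867: DF=(1 − 776/18867·(0.964300))/(1+776/18867) = 1153/1250 ≈ 0.922400
step 3 [3y] zero: DF = P = 8757/10000 ≈ 0.875700
step 4 [4y] swap r/1=1341/36283: DF=(1 − 1341/36283·(0.964300+0.922400+0.875700))/(1+1341/36283) = 8659/10000 ≈ 0.865900
step 5 [5y] swap r/1=1652/44631: DF=(1 − 1652/44631·(0.964300+0.922400+0.875700+0.865900))/(1+1652/44631) = 2087/2500 ≈ 0.834800
step 6 [6y] bond c/1=3/40: DF=(482193/400000 − 3/40·(0.964300+0.922400+0.875700+0.865900+0.834800))/(1+3/40) = 81/100 ≈ 0.810000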